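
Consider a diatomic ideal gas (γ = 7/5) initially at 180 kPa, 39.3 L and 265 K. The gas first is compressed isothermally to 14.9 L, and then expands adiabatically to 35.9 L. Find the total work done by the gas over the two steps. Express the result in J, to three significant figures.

Step 1 (isothermal): W = P₁V₁ ln(V₂/V₁) = (7074) ln(14.9/39.3) = -6861 J.
After step 1: P = 474.8 kPa, V = 14.9 L, T = 265 K.
Step 2 (adiabatic): W = (P₁V₁ − P₂V₂)/(γ−1) = (7074 − 4976)/0.4 = 5244 J.
W_total = -6861 + 5244 = -1616 J.

W_total ≈ -1620 J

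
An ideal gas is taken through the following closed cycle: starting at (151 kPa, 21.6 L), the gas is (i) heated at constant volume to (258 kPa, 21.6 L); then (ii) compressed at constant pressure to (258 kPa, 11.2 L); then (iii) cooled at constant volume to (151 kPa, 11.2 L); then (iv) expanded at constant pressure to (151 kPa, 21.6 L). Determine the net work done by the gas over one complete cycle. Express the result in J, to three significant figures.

Constant-volume legs do no work.
W(ii) = (258)(11.2 − 21.6) = -2683 J; W(iv) = (151)(21.6 − 11.2) = 1570 J.
W_net = -2683 + 1570 = -1113 J (the counter-clockwise enclosed area).

W_net ≈ -1110 J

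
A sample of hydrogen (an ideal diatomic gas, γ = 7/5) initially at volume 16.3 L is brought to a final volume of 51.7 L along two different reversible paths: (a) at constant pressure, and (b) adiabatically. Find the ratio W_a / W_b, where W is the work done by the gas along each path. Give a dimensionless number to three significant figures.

W_a / W_b ≈ 2.35

Path (a) isobaric: W = P₁(V₂ − V₁) → W_a/(P₁V₁) = 2.172.
Path (b) adiabatic: W = P₁V₁(1 − (V₁/V₂)^(γ−1))/(γ−1) → W_b/(P₁V₁) = 0.9245.
W_a / W_b = 2.172 / 0.9245 = 2.349.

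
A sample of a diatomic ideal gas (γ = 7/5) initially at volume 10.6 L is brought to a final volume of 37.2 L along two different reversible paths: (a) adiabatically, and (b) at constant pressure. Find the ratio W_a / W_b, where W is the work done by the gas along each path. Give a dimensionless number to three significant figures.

Path (a) adiabatic: W = P₁V₁(1 − (V₁/V₂)^(γ−1))/(γ−1) → W_a/(P₁V₁) = 0.987.
Path (b) isobaric: W = P₁(V₂ − V₁) → W_b/(P₁V₁) = 2.509.
W_a / W_b = 0.987 / 2.509 = 0.3933.

W_a / W_b ≈ 0.393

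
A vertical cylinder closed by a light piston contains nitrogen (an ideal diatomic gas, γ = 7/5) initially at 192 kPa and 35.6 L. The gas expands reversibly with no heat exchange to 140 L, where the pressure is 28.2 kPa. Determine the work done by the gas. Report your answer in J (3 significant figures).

Adiabatic: W = (P₁V₁ − P₂V₂)/(γ − 1) with γ = 7/5.
P₁V₁ = 6835 J, P₂V₂ = 3948 J.
W = (6835 − 3948) / 0.4 = 7218 J.

W ≈ 7220 J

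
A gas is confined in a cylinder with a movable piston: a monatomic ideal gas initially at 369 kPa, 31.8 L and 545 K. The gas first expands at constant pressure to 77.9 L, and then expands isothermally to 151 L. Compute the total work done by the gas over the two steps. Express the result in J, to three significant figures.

Step 1 (isobaric): W = PΔV = (369 kPa)(77.9 − 31.8 L) = 17011 J.
After step 1: P = 369 kPa, V = 77.9 L, T = 1335 K.
Step 2 (isothermal): W = P₁V₁ ln(V₂/V₁) = (28745) ln(151/77.9) = 19025 J.
W_total = 17011 + 19025 = 36036 J.

W_total ≈ 36000 J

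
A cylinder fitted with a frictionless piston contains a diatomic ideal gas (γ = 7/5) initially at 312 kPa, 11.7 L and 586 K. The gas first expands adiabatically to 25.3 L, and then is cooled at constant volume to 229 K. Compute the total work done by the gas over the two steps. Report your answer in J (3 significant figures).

Step 1 (adiabatic): W = (P₁V₁ − P₂V₂)/(γ−1) = (3650 − 2681)/0.4 = 2422 J.
Step 2 (isochoric): W = 0 (constant volume).
W_total = 2422 + 0 = 2422 J.

W_total ≈ 2420 J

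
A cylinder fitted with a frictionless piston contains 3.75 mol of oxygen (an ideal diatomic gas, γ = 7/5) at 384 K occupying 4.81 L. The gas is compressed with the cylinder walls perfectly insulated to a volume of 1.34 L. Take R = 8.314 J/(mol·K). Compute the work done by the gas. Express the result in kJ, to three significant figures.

W ≈ -20.0 kJ

Adiabatic: TV^(γ−1) = const with γ = 7/5.
T₂ = T₁ (V₁/V₂)^(γ−1) = 384 × (4.81/1.34)^0.4 = 384 × 1.667 = 640.2 K.
W_by = nCᵥ(T₁ − T₂) = (3.75)(20.79)(384 − 640.2) = -19973 J.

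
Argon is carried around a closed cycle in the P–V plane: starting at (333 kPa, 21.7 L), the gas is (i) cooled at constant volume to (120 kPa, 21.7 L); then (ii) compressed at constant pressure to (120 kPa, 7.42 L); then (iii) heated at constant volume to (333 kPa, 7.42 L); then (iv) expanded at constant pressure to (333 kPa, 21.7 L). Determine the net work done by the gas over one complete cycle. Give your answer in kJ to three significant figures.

Constant-volume legs do no work.
W(ii) = (120)(7.42 − 21.7) = -1714 J; W(iv) = (333)(21.7 − 7.42) = 4755 J.
W_net = -1714 + 4755 = 3042 J (the clockwise enclosed area).

W_net ≈ 3.04 kJ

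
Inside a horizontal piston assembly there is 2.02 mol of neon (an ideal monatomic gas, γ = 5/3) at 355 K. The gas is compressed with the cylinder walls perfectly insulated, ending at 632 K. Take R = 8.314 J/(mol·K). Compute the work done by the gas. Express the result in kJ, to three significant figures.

Adiabatic ⇒ Q = 0, so W_by = −ΔU = nCᵥ(T₁ − T₂).
Cᵥ = 3R/2 = 12.47 J/(mol·K).
W = (2.02)(12.47)(355 − 632) = -6978 J.

W ≈ -6.98 kJ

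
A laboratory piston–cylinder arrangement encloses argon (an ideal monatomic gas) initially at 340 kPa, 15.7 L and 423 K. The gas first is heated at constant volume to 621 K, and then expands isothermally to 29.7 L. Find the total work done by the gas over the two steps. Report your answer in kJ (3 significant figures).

Step 1 (isochoric): W = 0 (constant volume).
After step 1: P = 499.1 kPa (V unchanged).
Step 2 (isothermal): W = P₁V₁ ln(V₂/V₁) = (7837) ln(29.7/15.7) = 4996 J.
W_total = 0 + 4996 = 4996 J.

W_total ≈ 5.00 kJ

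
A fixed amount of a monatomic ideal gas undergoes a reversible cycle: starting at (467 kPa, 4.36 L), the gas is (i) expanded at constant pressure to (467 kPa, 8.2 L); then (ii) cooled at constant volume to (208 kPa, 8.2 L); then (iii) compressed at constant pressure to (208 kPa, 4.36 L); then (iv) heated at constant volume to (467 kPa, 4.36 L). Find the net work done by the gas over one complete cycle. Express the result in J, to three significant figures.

W_net ≈ 995 J

Constant-volume legs do no work.
W(i) = (467)(8.2 − 4.36) = 1793 J; W(iii) = (208)(4.36 − 8.2) = -798.7 J.
W_net = 1793 − 798.7 = 994.6 J (the clockwise enclosed area).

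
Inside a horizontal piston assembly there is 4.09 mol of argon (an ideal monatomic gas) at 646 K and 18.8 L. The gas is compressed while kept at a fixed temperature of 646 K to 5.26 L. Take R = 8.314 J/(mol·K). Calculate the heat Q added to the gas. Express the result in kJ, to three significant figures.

Isothermal ⇒ ΔU = 0, so Q = W = nRT ln(V₂/V₁).
Q = (4.09)(8.314)(646) ln(5.26/18.8) = 21967 × -1.274 = -27980 J.

Q ≈ -28.0 kJ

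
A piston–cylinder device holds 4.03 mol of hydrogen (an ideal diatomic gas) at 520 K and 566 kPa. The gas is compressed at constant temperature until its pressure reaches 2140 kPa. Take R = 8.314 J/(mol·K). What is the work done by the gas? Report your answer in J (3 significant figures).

W ≈ -23200 J

Isothermal process: W = nRT ln(V₂/V₁) = nRT ln(P₁/P₂).
W = (4.03)(8.314)(520) × ln(566/2140)
  = 17423 × ln(0.2645) = 17423 × -1.33
W_by_gas = -23172 J.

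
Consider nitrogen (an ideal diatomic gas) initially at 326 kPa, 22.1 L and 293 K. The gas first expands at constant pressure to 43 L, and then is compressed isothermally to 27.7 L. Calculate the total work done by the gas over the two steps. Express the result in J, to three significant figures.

W_total ≈ 649 J

Step 1 (isobaric): W = PΔV = (326 kPa)(43 − 22.1 L) = 6813 J.
After step 1: P = 326 kPa, V = 43 L, T = 570.1 K.
Step 2 (isothermal): W = P₁V₁ ln(V₂/V₁) = (14018) ln(27.7/43) = -6165 J.
W_total = 6813 − 6165 = 648.7 J.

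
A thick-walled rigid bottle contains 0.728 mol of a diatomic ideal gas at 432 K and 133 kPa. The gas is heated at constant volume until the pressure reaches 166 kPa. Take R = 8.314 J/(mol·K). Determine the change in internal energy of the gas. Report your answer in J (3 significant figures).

ΔU ≈ 1620 J

Constant volume ⇒ W = 0, so Q = ΔU = nCᵥΔT with Cᵥ = 5R/2 = 20.79 J/(mol·K).
At constant V, T₂/T₁ = P₂/P₁ ⇒ ΔT = T₁(P₂/P₁ − 1) = 432·(166/133 − 1) = 107.2 K.
ΔU = (0.728)(20.79)(107.2) = 1622 J.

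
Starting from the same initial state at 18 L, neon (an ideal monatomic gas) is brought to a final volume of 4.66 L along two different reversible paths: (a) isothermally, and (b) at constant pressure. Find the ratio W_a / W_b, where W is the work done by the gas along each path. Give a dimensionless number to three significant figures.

W_a / W_b ≈ 1.82

Path (a) isothermal: W = P₁V₁ ln(V₂/V₁) → W_a/(P₁V₁) = -1.351.
Path (b) isobaric: W = P₁(V₂ − V₁) → W_b/(P₁V₁) = -0.7411.
W_a / W_b = -1.351 / -0.7411 = 1.823.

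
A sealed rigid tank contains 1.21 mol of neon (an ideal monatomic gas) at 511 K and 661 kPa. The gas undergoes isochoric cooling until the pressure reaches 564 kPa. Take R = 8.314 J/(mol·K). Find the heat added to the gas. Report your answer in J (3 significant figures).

Constant volume ⇒ W = 0, so Q = ΔU = nCᵥΔT with Cᵥ = 3R/2 = 12.47 J/(mol·K).
At constant V, T₂/T₁ = P₂/P₁ ⇒ ΔT = T₁(P₂/P₁ − 1) = 511·(564/661 − 1) = -74.99 K.
ΔU = (1.21)(12.47)(-74.99) = -1132 J.

Q ≈ -1130 J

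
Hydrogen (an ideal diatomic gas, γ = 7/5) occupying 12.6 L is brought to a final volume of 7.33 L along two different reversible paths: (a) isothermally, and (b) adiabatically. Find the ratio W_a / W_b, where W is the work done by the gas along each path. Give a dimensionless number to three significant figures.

Path (a) isothermal: W = P₁V₁ ln(V₂/V₁) → W_a/(P₁V₁) = -0.5417.
Path (b) adiabatic: W = P₁V₁(1 − (V₁/V₂)^(γ−1))/(γ−1) → W_b/(P₁V₁) = -0.6049.
W_a / W_b = -0.5417 / -0.6049 = 0.8956.

W_a / W_b ≈ 0.896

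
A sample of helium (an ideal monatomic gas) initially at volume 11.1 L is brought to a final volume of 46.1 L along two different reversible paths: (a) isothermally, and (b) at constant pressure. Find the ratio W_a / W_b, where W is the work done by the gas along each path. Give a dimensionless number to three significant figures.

W_a / W_b ≈ 0.452

Path (a) isothermal: W = P₁V₁ ln(V₂/V₁) → W_a/(P₁V₁) = 1.424.
Path (b) isobaric: W = P₁(V₂ − V₁) → W_b/(P₁V₁) = 3.153.
W_a / W_b = 1.424 / 3.153 = 0.4516.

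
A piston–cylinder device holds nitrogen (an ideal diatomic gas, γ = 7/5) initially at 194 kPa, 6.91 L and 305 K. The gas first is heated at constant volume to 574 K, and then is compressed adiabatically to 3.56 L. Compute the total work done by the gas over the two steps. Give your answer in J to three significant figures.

Step 1 (isochoric): W = 0 (constant volume).
After step 1: P = 365.1 kPa (V unchanged).
Step 2 (adiabatic): W = (P₁V₁ − P₂V₂)/(γ−1) = (2523 − 3289)/0.4 = -1916 J.
W_total = 0 − 1916 = -1916 J.

W_total ≈ -1920 J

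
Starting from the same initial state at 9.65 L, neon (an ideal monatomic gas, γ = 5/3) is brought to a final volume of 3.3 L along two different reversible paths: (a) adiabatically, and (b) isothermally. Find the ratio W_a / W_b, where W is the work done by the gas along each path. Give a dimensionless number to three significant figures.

Path (a) adiabatic: W = P₁V₁(1 − (V₁/V₂)^(γ−1))/(γ−1) → W_a/(P₁V₁) = -1.567.
Path (b) isothermal: W = P₁V₁ ln(V₂/V₁) → W_b/(P₁V₁) = -1.073.
W_a / W_b = -1.567 / -1.073 = 1.461.

W_a / W_b ≈ 1.46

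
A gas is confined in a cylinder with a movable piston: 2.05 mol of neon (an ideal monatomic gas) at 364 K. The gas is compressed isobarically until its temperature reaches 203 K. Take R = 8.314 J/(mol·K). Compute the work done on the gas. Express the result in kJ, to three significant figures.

W ≈ 2.74 kJ

Isobaric: W = P ΔV = nR ΔT.
W = (2.05)(8.314)(203 − 364) = -2744 J.
Work on gas = −W_by = 2744 J.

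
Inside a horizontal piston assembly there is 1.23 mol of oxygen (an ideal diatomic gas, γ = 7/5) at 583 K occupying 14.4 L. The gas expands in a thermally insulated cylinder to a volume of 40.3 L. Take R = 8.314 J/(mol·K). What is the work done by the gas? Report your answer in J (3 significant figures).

Adiabatic: TV^(γ−1) = const with γ = 7/5.
T₂ = T₁ (V₁/V₂)^(γ−1) = 583 × (14.4/40.3)^0.4 = 583 × 0.6626 = 386.3 K.
W_by = nCᵥ(T₁ − T₂) = (1.23)(20.79)(583 − 386.3) = 5029 J.

W ≈ 5030 J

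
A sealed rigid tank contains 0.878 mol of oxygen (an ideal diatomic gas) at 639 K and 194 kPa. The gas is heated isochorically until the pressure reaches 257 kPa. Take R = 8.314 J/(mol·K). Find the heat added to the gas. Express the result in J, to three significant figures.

Q ≈ 3790 J

Constant volume ⇒ W = 0, so Q = ΔU = nCᵥΔT with Cᵥ = 5R/2 = 20.79 J/(mol·K).
At constant V, T₂/T₁ = P₂/P₁ ⇒ ΔT = T₁(P₂/P₁ − 1) = 639·(257/194 − 1) = 207.5 K.
ΔU = (0.878)(20.79)(207.5) = 3787 J.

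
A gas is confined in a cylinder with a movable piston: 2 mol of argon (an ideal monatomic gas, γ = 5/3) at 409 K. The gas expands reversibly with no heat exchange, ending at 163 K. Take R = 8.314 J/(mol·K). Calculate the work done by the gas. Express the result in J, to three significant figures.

W ≈ 6140 J

Adiabatic ⇒ Q = 0, so W_by = −ΔU = nCᵥ(T₁ − T₂).
Cᵥ = 3R/2 = 12.47 J/(mol·K).
W = (2)(12.47)(409 − 163) = 6136 J.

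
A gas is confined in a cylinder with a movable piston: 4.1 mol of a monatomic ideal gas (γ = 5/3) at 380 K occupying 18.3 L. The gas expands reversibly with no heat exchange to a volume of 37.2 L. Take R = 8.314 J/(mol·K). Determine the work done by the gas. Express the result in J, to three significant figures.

Adiabatic: TV^(γ−1) = const with γ = 5/3.
T₂ = T₁ (V₁/V₂)^(γ−1) = 380 × (18.3/37.2)^0.667 = 380 × 0.6232 = 236.8 K.
W_by = nCᵥ(T₁ − T₂) = (4.1)(12.47)(380 − 236.8) = 7322 J.

W ≈ 7320 J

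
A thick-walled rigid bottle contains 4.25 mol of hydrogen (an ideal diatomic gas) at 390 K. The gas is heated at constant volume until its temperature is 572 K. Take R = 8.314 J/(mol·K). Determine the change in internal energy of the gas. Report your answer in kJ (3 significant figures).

ΔU ≈ 16.1 kJ

Constant volume ⇒ W = 0, so Q = ΔU = nCᵥΔT with Cᵥ = 5R/2 = 20.79 J/(mol·K).
ΔU = (4.25)(20.79)(572 − 390) = 16077 J.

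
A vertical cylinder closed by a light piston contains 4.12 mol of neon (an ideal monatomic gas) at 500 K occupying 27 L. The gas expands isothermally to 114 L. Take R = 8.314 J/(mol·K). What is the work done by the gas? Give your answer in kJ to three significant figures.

W ≈ 24.7 kJ

Isothermal: W = nRT ln(V₂/V₁).
W = (4.12)(8.314)(500) × ln(114/27)
  = 17127 × 1.44
W_by_gas = 24669 J.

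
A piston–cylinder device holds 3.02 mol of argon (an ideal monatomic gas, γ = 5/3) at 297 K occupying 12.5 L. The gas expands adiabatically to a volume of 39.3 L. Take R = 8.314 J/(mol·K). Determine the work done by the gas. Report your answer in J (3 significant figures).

Adiabatic: TV^(γ−1) = const with γ = 5/3.
T₂ = T₁ (V₁/V₂)^(γ−1) = 297 × (12.5/39.3)^0.667 = 297 × 0.466 = 138.4 K.
W_by = nCᵥ(T₁ − T₂) = (3.02)(12.47)(297 − 138.4) = 5974 J.

W ≈ 5970 J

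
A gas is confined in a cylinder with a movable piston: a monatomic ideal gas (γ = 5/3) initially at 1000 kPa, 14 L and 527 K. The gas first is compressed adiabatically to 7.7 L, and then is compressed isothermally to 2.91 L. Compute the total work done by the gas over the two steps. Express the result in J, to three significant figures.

Step 1 (adiabatic): W = (P₁V₁ − P₂V₂)/(γ−1) = (14000 − 20855)/0.667 = -10283 J.
After step 1: P = 2709 kPa, V = 7.7 L, T = 785.1 K.
Step 2 (isothermal): W = P₁V₁ ln(V₂/V₁) = (20855) ln(2.91/7.7) = -20294 J.
W_total = -10283 − 20294 = -30577 J.

W_total ≈ -30600 J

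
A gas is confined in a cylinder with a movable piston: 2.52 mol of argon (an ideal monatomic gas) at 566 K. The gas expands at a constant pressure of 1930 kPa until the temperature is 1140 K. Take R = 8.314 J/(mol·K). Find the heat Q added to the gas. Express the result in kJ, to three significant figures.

Isobaric: W = nRΔT = (2.52)(8.314)(574) = 12026 J.
ΔU = nCᵥΔT with Cᵥ = 3R/2: ΔU = (2.52)(12.47)(574) = 18039 J.
Q = ΔU + W = 18039 + 12026 = 30065 J.

Q ≈ 30.1 kJ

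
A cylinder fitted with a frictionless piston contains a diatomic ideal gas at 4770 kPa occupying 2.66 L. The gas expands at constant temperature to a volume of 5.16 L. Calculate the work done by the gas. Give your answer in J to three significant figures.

Isothermal: W = nRT ln(V₂/V₁) = P₁V₁ ln(V₂/V₁).
P₁V₁ = (4770 kPa)(2.66 L) = 12688 J.
W = 12688 × ln(5.16/2.66) = 12688 × 0.6626
W_by_gas = 8407 J.

W ≈ 8410 J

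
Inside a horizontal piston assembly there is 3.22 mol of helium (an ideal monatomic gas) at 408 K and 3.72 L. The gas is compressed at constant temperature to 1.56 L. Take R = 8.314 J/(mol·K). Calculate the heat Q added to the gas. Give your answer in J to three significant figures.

Isothermal ⇒ ΔU = 0, so Q = W = nRT ln(V₂/V₁).
Q = (3.22)(8.314)(408) ln(1.56/3.72) = 10923 × -0.869 = -9492 J.

Q ≈ -9490 J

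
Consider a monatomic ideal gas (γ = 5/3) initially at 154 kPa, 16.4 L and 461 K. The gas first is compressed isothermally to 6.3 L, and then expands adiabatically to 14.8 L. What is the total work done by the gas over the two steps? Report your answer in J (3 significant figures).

W_total ≈ -772 J

Step 1 (isothermal): W = P₁V₁ ln(V₂/V₁) = (2526) ln(6.3/16.4) = -2416 J.
After step 1: P = 400.9 kPa, V = 6.3 L, T = 461 K.
Step 2 (adiabatic): W = (P₁V₁ − P₂V₂)/(γ−1) = (2526 − 1429)/0.667 = 1645 J.
W_total = -2416 + 1645 = -771.7 J.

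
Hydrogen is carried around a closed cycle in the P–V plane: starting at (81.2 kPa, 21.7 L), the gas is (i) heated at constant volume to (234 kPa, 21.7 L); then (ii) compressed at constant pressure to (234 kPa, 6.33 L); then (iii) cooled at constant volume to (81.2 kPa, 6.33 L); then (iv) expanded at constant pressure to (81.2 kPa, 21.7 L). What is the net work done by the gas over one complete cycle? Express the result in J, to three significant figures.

W_net ≈ -2350 J

Constant-volume legs do no work.
W(ii) = (234)(6.33 − 21.7) = -3597 J; W(iv) = (81.2)(21.7 − 6.33) = 1248 J.
W_net = -3597 + 1248 = -2349 J (the counter-clockwise enclosed area).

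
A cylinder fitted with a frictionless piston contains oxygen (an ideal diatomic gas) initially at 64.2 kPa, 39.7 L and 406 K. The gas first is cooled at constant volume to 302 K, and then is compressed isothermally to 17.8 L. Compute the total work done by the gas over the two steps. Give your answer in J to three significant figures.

W_total ≈ -1520 J

Step 1 (isochoric): W = 0 (constant volume).
After step 1: P = 47.75 kPa (V unchanged).
Step 2 (isothermal): W = P₁V₁ ln(V₂/V₁) = (1896) ln(17.8/39.7) = -1521 J.
W_total = 0 − 1521 = -1521 J.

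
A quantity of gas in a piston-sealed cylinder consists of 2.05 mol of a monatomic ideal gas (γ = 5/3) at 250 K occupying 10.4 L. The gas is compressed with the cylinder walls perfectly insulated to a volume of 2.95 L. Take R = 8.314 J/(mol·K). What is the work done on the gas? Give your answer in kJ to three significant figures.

W ≈ 8.41 kJ

Adiabatic: TV^(γ−1) = const with γ = 5/3.
T₂ = T₁ (V₁/V₂)^(γ−1) = 250 × (10.4/2.95)^0.667 = 250 × 2.316 = 579.1 K.
W_by = nCᵥ(T₁ − T₂) = (2.05)(12.47)(250 − 579.1) = -8413 J.
Work on gas = −W_by = 8413 J.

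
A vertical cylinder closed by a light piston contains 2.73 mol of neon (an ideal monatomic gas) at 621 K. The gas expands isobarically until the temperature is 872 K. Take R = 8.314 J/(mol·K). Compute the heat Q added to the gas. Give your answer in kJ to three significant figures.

Isobaric: W = nRΔT = (2.73)(8.314)(251) = 5697 J.
ΔU = nCᵥΔT with Cᵥ = 3R/2: ΔU = (2.73)(12.47)(251) = 8546 J.
Q = ΔU + W = 8546 + 5697 = 14243 J.

Q ≈ 14.2 kJ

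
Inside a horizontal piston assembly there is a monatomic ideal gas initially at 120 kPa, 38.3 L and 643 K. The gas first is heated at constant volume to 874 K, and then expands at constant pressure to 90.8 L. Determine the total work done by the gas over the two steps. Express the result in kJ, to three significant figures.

W_total ≈ 8.56 kJ

Step 1 (isochoric): W = 0 (constant volume).
After step 1: P = 163.1 kPa (V unchanged).
Step 2 (isobaric): W = PΔV = (163.1 kPa)(90.8 − 38.3 L) = 8563 J.
W_total = 0 + 8563 = 8563 J.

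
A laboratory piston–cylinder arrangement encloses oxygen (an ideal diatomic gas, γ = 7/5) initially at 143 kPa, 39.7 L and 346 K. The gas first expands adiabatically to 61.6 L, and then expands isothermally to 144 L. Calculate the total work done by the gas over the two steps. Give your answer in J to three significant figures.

Step 1 (adiabatic): W = (P₁V₁ − P₂V₂)/(γ−1) = (5677 − 4762)/0.4 = 2287 J.
After step 1: P = 77.31 kPa, V = 61.6 L, T = 290.2 K.
Step 2 (isothermal): W = P₁V₁ ln(V₂/V₁) = (4762) ln(144/61.6) = 4044 J.
W_total = 2287 + 4044 = 6331 J.

W_total ≈ 6330 J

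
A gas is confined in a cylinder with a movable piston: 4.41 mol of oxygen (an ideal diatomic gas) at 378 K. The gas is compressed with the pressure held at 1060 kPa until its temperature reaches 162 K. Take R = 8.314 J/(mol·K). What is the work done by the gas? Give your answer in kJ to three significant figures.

Isobaric: W = P ΔV = nR ΔT.
W = (4.41)(8.314)(162 − 378) = -7920 J.

W ≈ -7.92 kJ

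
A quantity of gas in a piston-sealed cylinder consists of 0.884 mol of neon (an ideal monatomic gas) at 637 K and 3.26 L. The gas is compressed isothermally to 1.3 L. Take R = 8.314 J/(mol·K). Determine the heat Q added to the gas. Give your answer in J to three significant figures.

Isothermal ⇒ ΔU = 0, so Q = W = nRT ln(V₂/V₁).
Q = (0.884)(8.314)(637) ln(1.3/3.26) = 4682 × -0.9194 = -4304 J.

Q ≈ -4300 J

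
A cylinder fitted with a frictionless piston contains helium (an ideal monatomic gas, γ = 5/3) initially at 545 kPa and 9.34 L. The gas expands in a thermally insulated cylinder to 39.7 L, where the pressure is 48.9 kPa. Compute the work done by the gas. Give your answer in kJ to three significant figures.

W ≈ 4.72 kJ

Adiabatic: W = (P₁V₁ − P₂V₂)/(γ − 1) with γ = 5/3.
P₁V₁ = 5090 J, P₂V₂ = 1941 J.
W = (5090 − 1941) / 0.6667 = 4723 J.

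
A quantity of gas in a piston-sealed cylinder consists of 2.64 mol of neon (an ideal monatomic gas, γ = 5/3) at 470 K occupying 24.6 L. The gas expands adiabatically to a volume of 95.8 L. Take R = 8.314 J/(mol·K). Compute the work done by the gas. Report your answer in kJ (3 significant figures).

W ≈ 9.22 kJ

Adiabatic: TV^(γ−1) = const with γ = 5/3.
T₂ = T₁ (V₁/V₂)^(γ−1) = 470 × (24.6/95.8)^0.667 = 470 × 0.404 = 189.9 K.
W_by = nCᵥ(T₁ − T₂) = (2.64)(12.47)(470 − 189.9) = 9223 J.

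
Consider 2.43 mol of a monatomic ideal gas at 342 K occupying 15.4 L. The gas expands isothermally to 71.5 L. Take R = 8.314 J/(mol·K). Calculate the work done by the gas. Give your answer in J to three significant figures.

Isothermal: W = nRT ln(V₂/V₁).
W = (2.43)(8.314)(342) × ln(71.5/15.4)
  = 6909 × 1.535
W_by_gas = 10608 J.

W ≈ 10600 J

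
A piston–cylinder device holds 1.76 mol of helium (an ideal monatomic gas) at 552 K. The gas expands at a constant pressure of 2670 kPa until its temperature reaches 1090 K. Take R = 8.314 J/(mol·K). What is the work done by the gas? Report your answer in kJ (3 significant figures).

W ≈ 7.87 kJ

Isobaric: W = P ΔV = nR ΔT.
W = (1.76)(8.314)(1090 − 552) = 7872 J.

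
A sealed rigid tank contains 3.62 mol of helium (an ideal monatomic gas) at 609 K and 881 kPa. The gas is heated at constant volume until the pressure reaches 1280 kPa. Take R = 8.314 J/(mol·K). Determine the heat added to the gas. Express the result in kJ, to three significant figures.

Constant volume ⇒ W = 0, so Q = ΔU = nCᵥΔT with Cᵥ = 3R/2 = 12.47 J/(mol·K).
At constant V, T₂/T₁ = P₂/P₁ ⇒ ΔT = T₁(P₂/P₁ − 1) = 609·(1280/881 − 1) = 275.8 K.
ΔU = (3.62)(12.47)(275.8) = 12452 J.

Q ≈ 12.5 kJ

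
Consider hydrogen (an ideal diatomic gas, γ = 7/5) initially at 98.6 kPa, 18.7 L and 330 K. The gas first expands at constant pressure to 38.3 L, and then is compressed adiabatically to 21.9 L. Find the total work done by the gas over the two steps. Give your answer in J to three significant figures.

W_total ≈ -433 J

Step 1 (isobaric): W = PΔV = (98.6 kPa)(38.3 − 18.7 L) = 1933 J.
After step 1: P = 98.6 kPa, V = 38.3 L, T = 675.9 K.
Step 2 (adiabatic): W = (P₁V₁ − P₂V₂)/(γ−1) = (3776 − 4723)/0.4 = -2365 J.
W_total = 1933 − 2365 = -432.9 J.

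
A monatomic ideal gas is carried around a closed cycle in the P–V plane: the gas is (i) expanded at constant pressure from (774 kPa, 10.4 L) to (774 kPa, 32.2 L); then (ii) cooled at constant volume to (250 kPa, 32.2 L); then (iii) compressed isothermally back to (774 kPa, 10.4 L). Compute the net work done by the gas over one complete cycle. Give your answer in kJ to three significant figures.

Leg (i): W = PΔV = (774)(32.2 − 10.4) = 16873 J.
Leg (ii): W = 0.
Leg (iii): W = PᵢVᵢ ln(V_f/Vᵢ) = (8050) ln(10.4/32.2) = -9098 J.
W_net = 16873 − 9098 = 7775 J.

W_net ≈ 7.78 kJ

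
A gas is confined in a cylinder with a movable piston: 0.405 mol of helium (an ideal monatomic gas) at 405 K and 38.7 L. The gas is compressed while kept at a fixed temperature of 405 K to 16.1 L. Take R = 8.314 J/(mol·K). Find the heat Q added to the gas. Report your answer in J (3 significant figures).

Isothermal ⇒ ΔU = 0, so Q = W = nRT ln(V₂/V₁).
Q = (0.405)(8.314)(405) ln(16.1/38.7) = 1364 × -0.877 = -1196 J.

Q ≈ -1200 J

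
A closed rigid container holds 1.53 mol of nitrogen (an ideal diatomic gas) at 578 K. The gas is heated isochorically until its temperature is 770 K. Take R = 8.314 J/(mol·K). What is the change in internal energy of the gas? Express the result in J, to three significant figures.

Constant volume ⇒ W = 0, so Q = ΔU = nCᵥΔT with Cᵥ = 5R/2 = 20.79 J/(mol·K).
ΔU = (1.53)(20.79)(770 − 578) = 6106 J.

ΔU ≈ 6110 J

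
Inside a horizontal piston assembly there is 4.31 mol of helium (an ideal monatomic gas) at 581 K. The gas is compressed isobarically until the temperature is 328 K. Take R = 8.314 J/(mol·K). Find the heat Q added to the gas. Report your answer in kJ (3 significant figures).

Isobaric: W = nRΔT = (4.31)(8.314)(-253) = -9066 J.
ΔU = nCᵥΔT with Cᵥ = 3R/2: ΔU = (4.31)(12.47)(-253) = -13599 J.
Q = ΔU + W = -13599 − 9066 = -22665 J.

Q ≈ -22.7 kJ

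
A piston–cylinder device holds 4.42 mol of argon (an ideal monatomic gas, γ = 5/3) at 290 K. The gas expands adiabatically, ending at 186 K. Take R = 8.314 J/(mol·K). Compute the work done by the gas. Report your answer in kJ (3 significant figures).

W ≈ 5.73 kJ

Adiabatic ⇒ Q = 0, so W_by = −ΔU = nCᵥ(T₁ − T₂).
Cᵥ = 3R/2 = 12.47 J/(mol·K).
W = (4.42)(12.47)(290 − 186) = 5733 J.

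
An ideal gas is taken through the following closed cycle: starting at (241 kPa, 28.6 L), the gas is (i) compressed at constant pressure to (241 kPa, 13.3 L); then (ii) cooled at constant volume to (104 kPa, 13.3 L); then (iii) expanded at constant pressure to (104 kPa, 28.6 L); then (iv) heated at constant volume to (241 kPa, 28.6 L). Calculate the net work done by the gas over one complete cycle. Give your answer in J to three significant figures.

W_net ≈ -2100 J

Constant-volume legs do no work.
W(i) = (241)(13.3 − 28.6) = -3687 J; W(iii) = (104)(28.6 − 13.3) = 1591 J.
W_net = -3687 + 1591 = -2096 J (the counter-clockwise enclosed area).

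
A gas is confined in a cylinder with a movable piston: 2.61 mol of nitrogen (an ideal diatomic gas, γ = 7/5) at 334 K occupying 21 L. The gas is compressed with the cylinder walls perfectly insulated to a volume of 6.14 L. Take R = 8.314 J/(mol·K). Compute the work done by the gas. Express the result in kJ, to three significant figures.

W ≈ -11.5 kJ

Adiabatic: TV^(γ−1) = const with γ = 7/5.
T₂ = T₁ (V₁/V₂)^(γ−1) = 334 × (21/6.14)^0.4 = 334 × 1.635 = 546.2 K.
W_by = nCᵥ(T₁ − T₂) = (2.61)(20.79)(334 − 546.2) = -11513 J.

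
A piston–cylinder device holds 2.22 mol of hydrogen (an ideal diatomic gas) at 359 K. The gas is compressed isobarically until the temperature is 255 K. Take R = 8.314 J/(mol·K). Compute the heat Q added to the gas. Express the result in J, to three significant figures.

Q ≈ -6720 J

Isobaric: W = nRΔT = (2.22)(8.314)(-104) = -1920 J.
ΔU = nCᵥΔT with Cᵥ = 5R/2: ΔU = (2.22)(20.79)(-104) = -4799 J.
Q = ΔU + W = -4799 − 1920 = -6718 J.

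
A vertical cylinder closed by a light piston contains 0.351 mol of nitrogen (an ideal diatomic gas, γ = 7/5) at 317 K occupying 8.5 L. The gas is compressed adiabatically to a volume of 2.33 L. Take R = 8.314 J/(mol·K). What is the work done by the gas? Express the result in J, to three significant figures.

Adiabatic: TV^(γ−1) = const with γ = 7/5.
T₂ = T₁ (V₁/V₂)^(γ−1) = 317 × (8.5/2.33)^0.4 = 317 × 1.678 = 532 K.
W_by = nCᵥ(T₁ − T₂) = (0.351)(20.79)(317 − 532) = -1568 J.

W ≈ -1570 J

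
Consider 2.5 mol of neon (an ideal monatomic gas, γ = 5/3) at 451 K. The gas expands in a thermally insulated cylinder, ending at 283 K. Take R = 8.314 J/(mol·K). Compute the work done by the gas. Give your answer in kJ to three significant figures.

W ≈ 5.24 kJ

Adiabatic ⇒ Q = 0, so W_by = −ΔU = nCᵥ(T₁ − T₂).
Cᵥ = 3R/2 = 12.47 J/(mol·K).
W = (2.5)(12.47)(451 − 283) = 5238 J.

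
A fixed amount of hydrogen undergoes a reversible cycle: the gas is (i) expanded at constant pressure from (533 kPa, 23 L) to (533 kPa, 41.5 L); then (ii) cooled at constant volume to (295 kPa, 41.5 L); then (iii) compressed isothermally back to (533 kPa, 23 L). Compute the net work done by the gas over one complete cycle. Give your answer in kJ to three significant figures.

W_net ≈ 2.63 kJ

Leg (i): W = PΔV = (533)(41.5 − 23) = 9860 J.
Leg (ii): W = 0.
Leg (iii): W = PᵢVᵢ ln(V_f/Vᵢ) = (12242) ln(23/41.5) = -7226 J.
W_net = 9860 − 7226 = 2635 J.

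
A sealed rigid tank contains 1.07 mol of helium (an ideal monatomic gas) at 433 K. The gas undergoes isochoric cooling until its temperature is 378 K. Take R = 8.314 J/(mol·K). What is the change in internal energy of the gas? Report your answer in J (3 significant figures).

Constant volume ⇒ W = 0, so Q = ΔU = nCᵥΔT with Cᵥ = 3R/2 = 12.47 J/(mol·K).
ΔU = (1.07)(12.47)(378 − 433) = -733.9 J.

ΔU ≈ -734 J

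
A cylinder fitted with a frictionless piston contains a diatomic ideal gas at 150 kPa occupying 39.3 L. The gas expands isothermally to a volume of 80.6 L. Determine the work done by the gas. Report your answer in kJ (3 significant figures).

W ≈ 4.23 kJ

Isothermal: W = nRT ln(V₂/V₁) = P₁V₁ ln(V₂/V₁).
P₁V₁ = (150 kPa)(39.3 L) = 5895 J.
W = 5895 × ln(80.6/39.3) = 5895 × 0.7183
W_by_gas = 4234 J.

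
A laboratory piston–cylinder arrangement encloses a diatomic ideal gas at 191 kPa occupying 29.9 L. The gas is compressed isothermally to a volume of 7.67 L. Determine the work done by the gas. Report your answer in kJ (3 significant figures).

W ≈ -7.77 kJ

Isothermal: W = nRT ln(V₂/V₁) = P₁V₁ ln(V₂/V₁).
P₁V₁ = (191 kPa)(29.9 L) = 5711 J.
W = 5711 × ln(7.67/29.9) = 5711 × -1.361
W_by_gas = -7770 J.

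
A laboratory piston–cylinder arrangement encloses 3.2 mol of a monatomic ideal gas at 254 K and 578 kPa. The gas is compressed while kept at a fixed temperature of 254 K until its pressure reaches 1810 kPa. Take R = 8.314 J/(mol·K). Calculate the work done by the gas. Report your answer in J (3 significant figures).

W ≈ -7710 J

Isothermal process: W = nRT ln(V₂/V₁) = nRT ln(P₁/P₂).
W = (3.2)(8.314)(254) × ln(578/1810)
  = 6758 × ln(0.3193) = 6758 × -1.142
W_by_gas = -7714 J.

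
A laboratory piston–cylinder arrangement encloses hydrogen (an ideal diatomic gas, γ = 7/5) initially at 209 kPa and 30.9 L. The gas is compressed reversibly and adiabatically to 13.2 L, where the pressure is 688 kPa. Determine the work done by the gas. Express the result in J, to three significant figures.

Adiabatic: W = (P₁V₁ − P₂V₂)/(γ − 1) with γ = 7/5.
P₁V₁ = 6458 J, P₂V₂ = 9082 J.
W = (6458 − 9082) / 0.4 = -6559 J.

W ≈ -6560 J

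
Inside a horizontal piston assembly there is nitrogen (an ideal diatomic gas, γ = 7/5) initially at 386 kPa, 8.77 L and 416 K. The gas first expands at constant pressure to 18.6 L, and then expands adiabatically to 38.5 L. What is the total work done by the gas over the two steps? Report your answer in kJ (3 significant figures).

W_total ≈ 8.33 kJ

Step 1 (isobaric): W = PΔV = (386 kPa)(18.6 − 8.77 L) = 3794 J.
After step 1: P = 386 kPa, V = 18.6 L, T = 882.3 K.
Step 2 (adiabatic): W = (P₁V₁ − P₂V₂)/(γ−1) = (7180 − 5367)/0.4 = 4532 J.
W_total = 3794 + 4532 = 8326 J.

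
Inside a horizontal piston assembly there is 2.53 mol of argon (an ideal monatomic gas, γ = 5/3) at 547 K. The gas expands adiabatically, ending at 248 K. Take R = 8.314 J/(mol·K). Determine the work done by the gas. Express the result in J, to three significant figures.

W ≈ 9430 J

Adiabatic ⇒ Q = 0, so W_by = −ΔU = nCᵥ(T₁ − T₂).
Cᵥ = 3R/2 = 12.47 J/(mol·K).
W = (2.53)(12.47)(547 − 248) = 9434 J.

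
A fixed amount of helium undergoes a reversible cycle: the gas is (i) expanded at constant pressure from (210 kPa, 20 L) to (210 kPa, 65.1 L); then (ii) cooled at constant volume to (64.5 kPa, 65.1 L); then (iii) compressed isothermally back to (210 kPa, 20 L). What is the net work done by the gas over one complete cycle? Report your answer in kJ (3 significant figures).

W_net ≈ 4.52 kJ

Leg (i): W = PΔV = (210)(65.1 − 20) = 9471 J.
Leg (ii): W = 0.
Leg (iii): W = PᵢVᵢ ln(V_f/Vᵢ) = (4199) ln(20/65.1) = -4956 J.
W_net = 9471 − 4956 = 4515 J.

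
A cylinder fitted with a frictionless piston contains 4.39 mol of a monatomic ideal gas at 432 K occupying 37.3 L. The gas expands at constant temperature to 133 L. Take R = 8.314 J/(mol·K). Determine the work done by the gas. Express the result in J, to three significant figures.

W ≈ 20000 J

Isothermal: W = nRT ln(V₂/V₁).
W = (4.39)(8.314)(432) × ln(133/37.3)
  = 15767 × 1.271
W_by_gas = 20046 J.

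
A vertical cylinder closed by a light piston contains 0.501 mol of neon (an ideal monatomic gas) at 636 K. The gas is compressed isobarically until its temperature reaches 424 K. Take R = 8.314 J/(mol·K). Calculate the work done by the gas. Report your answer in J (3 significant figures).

Isobaric: W = P ΔV = nR ΔT.
W = (0.501)(8.314)(424 − 636) = -883 J.

W ≈ -883 J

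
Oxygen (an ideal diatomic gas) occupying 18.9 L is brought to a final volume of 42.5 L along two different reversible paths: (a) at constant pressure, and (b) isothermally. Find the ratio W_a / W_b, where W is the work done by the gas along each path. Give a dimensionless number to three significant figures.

Path (a) isobaric: W = P₁(V₂ − V₁) → W_a/(P₁V₁) = 1.249.
Path (b) isothermal: W = P₁V₁ ln(V₂/V₁) → W_b/(P₁V₁) = 0.8103.
W_a / W_b = 1.249 / 0.8103 = 1.541.

W_a / W_b ≈ 1.54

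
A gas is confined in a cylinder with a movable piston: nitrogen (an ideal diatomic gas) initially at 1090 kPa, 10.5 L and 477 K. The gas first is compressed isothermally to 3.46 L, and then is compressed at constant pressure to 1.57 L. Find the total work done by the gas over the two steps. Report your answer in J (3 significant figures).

Step 1 (isothermal): W = P₁V₁ ln(V₂/V₁) = (11445) ln(3.46/10.5) = -12705 J.
After step 1: P = 3308 kPa, V = 3.46 L, T = 477 K.
Step 2 (isobaric): W = PΔV = (3308 kPa)(1.57 − 3.46 L) = -6252 J.
W_total = -12705 − 6252 = -18957 J.

W_total ≈ -19000 J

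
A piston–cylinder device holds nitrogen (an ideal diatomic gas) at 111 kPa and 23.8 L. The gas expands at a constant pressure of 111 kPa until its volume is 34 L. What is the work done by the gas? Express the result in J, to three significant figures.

Isobaric: W = P ΔV.
W = (111 kPa)(34 − 23.8 L) = (111)(10.2) = 1132 J.

W ≈ 1130 J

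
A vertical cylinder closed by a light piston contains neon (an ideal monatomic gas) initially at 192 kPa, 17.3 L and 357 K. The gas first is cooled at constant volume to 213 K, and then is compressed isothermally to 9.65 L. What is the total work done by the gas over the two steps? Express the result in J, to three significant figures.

Step 1 (isochoric): W = 0 (constant volume).
After step 1: P = 114.6 kPa (V unchanged).
Step 2 (isothermal): W = P₁V₁ ln(V₂/V₁) = (1982) ln(9.65/17.3) = -1157 J.
W_total = 0 − 1157 = -1157 J.

W_total ≈ -1160 J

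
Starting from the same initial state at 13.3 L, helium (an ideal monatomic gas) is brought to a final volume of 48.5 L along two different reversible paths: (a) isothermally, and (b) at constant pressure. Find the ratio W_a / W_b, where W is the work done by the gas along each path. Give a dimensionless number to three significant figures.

W_a / W_b ≈ 0.489

Path (a) isothermal: W = P₁V₁ ln(V₂/V₁) → W_a/(P₁V₁) = 1.294.
Path (b) isobaric: W = P₁(V₂ − V₁) → W_b/(P₁V₁) = 2.647.
W_a / W_b = 1.294 / 2.647 = 0.4889.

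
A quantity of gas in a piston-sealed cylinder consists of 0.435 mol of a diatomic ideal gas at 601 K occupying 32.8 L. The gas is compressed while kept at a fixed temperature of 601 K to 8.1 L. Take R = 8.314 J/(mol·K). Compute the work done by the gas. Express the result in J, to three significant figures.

Isothermal: W = nRT ln(V₂/V₁).
W = (0.435)(8.314)(601) × ln(8.1/32.8)
  = 2174 × -1.399
W_by_gas = -3040 J.

W ≈ -3040 J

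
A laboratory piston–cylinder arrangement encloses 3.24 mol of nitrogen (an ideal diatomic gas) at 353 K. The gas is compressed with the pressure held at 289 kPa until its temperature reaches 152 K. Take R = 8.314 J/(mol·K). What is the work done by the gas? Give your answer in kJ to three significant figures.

Isobaric: W = P ΔV = nR ΔT.
W = (3.24)(8.314)(152 − 353) = -5414 J.

W ≈ -5.41 kJ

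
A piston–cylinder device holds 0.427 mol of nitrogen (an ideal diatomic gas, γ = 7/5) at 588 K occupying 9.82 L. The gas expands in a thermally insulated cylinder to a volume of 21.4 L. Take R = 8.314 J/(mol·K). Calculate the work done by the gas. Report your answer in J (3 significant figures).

W ≈ 1400 J

Adiabatic: TV^(γ−1) = const with γ = 7/5.
T₂ = T₁ (V₁/V₂)^(γ−1) = 588 × (9.82/21.4)^0.4 = 588 × 0.7323 = 430.6 K.
W_by = nCᵥ(T₁ − T₂) = (0.427)(20.79)(588 − 430.6) = 1397 J.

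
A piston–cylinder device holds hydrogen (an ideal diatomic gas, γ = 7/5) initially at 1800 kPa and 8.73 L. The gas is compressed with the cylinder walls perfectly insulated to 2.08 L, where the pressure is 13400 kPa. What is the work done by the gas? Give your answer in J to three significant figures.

Adiabatic: W = (P₁V₁ − P₂V₂)/(γ − 1) with γ = 7/5.
P₁V₁ = 15714 J, P₂V₂ = 27872 J.
W = (15714 − 27872) / 0.4 = -30395 J.

W ≈ -30400 J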